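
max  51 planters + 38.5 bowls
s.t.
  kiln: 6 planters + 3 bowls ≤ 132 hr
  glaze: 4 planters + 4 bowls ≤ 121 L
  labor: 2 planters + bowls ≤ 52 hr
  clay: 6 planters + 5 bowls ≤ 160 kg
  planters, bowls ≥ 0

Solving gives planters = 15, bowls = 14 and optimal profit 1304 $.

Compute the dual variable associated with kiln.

2

At the optimum: kiln uses 132 of 132 (binding); glaze uses 116 of 121 (slack = 5); labor uses 44 of 52 (slack = 8); clay uses 160 of 160 (binding).
By complementary slackness, y = 0 for the non-binding constraints.
Dual feasibility on the basic columns requires 6·y_kiln + 6·y_clay = 51, 3·y_kiln + 5·y_clay = 38.5.
Solving: y_kiln = 2, y_clay = 6.5.
Shadow price of kiln = 2.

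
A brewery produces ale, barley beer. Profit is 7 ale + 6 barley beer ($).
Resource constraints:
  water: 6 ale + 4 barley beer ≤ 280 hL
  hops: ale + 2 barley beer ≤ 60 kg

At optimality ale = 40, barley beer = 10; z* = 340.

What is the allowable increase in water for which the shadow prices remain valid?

80

Binding constraints: water, hops. The basis is B = [[6,4],[1,2]] with det 8.
Per unit increase in water, x* moves by d = (0.25, -0.125).
The basis stays optimal until barley beer reaches 0; allowable increase = 80 hL.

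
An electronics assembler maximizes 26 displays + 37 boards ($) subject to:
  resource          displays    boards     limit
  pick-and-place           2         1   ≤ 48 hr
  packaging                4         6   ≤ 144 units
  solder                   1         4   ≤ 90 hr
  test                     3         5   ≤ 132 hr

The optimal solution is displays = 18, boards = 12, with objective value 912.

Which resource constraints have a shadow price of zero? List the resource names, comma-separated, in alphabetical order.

pick-and-place: 48/48 (binding)
packaging: 144/144 (binding)
solder: 66/90 (slack 24)
test: 114/132 (slack 18)
By complementary slackness, a constraint with positive slack has shadow price 0 → solder, test.

solder, test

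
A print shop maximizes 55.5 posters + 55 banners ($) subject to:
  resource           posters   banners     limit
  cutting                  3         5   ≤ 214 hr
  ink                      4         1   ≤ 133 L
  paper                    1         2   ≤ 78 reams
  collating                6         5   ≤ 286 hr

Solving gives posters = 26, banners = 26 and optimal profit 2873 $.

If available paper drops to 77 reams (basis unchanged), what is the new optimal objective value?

2865.5

Binding: paper and collating. Non-binding: cutting (6 unused), ink (3 unused).
By complementary slackness, y = 0 for the non-binding constraints.
The binding rows give the dual system: 1·y_paper + 6·y_collating = 55.5 and 2·y_paper + 5·y_collating = 55.
Solving: y_paper = 7.5, y_collating = 8.
Δz = y_paper·Δb = 7.5 × (-1) = -7.5, so new z* = 2873 − 7.5 = 2865.5.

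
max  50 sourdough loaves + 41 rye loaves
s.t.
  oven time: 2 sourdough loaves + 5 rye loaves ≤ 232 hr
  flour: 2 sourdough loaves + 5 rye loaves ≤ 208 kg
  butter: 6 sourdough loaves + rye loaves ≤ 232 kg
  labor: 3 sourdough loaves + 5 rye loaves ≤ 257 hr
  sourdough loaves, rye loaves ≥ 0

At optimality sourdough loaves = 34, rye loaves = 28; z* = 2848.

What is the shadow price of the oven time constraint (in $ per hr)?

0

Check each constraint at x*: oven time 208/232 (slack 24); flour 208/208 (tight); butter 232/232 (tight); labor 242/257 (slack 15).
Slack constraints have shadow price 0 (complementary slackness).
From A_Bᵀ y = c: 2·y_flour + 6·y_butter = 50; 5·y_flour + 1·y_butter = 41.
→ y_flour = 7 and y_butter = 6.
Shadow price of oven time = 0.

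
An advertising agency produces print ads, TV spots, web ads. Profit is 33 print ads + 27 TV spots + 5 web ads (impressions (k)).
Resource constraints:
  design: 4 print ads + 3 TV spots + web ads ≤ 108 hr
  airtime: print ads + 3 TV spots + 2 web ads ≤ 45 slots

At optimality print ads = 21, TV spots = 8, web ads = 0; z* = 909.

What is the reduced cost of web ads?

-5

Check each constraint at x*: design 108/108 (tight); airtime 45/45 (tight).
The binding rows give the dual system: 4·y_design + 1·y_airtime = 33 and 3·y_design + 3·y_airtime = 27.
This yields shadow prices y_design = 8, y_airtime = 1.
Reduced cost of web ads: c₃ − yᵀa₃ = 5 − (8·1 + 1·2) = 5 − 10 = -5.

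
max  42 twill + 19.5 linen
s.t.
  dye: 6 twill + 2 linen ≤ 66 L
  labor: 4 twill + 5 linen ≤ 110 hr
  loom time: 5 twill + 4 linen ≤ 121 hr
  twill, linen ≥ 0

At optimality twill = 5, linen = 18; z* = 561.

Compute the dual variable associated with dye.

At the optimum: dye uses 66 of 66 (binding); labor uses 110 of 110 (binding); loom time uses 97 of 121 (slack = 24).
Slack constraints have shadow price 0 (complementary slackness).
From A_Bᵀ y = c: 6·y_dye + 4·y_labor = 42; 2·y_dye + 5·y_labor = 19.5.
This yields shadow prices y_dye = 6, y_labor = 1.5.
Shadow price of dye = 6.

6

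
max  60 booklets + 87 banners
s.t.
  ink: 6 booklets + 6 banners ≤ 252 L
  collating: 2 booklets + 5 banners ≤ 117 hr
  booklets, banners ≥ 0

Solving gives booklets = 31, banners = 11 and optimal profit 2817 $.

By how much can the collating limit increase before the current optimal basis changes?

93

Binding constraints: ink, collating. The basis is B = [[6,6],[2,5]] with det 18.
Per unit increase in collating, x* moves by d = (-0.3333, 0.3333).
The basis stays optimal until booklets reaches 0; allowable increase = 93 hr.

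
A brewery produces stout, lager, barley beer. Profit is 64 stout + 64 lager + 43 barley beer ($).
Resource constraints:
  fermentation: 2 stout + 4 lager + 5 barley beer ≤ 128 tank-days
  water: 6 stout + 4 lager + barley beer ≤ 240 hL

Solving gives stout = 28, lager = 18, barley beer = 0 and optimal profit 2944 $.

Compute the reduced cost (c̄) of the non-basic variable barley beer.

-5

Both fermentation and water are binding at x*.
From A_Bᵀ y = c: 2·y_fermentation + 6·y_water = 64; 4·y_fermentation + 4·y_water = 64.
→ y_fermentation = 8 and y_water = 8.
Reduced cost of barley beer: c₃ − yᵀa₃ = 43 − (8·5 + 8·1) = 43 − 48 = -5.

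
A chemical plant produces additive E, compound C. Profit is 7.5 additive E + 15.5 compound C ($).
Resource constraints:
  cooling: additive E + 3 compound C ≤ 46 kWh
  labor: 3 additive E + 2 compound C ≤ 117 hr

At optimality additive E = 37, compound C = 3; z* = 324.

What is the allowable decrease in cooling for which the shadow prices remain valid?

7

Binding constraints: cooling, labor. The basis is B = [[1,3],[3,2]] with det -7.
Per unit decrease in cooling, x* moves by d = (0.2857, -0.4286).
The basis stays optimal until compound C reaches 0; allowable decrease = 7 kWh.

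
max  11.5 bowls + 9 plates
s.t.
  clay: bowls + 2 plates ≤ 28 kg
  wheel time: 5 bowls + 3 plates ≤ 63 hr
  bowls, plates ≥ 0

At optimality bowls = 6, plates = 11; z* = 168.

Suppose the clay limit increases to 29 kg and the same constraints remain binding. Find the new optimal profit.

169.5

At the optimum: clay uses 28 of 28 (binding); wheel time uses 63 of 63 (binding).
From A_Bᵀ y = c: 1·y_clay + 5·y_wheel time = 11.5; 2·y_clay + 3·y_wheel time = 9.
This yields shadow prices y_clay = 1.5, y_wheel time = 2.
Δz = y_clay·Δb = 1.5 × (1) = 1.5, so new z* = 168 + 1.5 = 169.5.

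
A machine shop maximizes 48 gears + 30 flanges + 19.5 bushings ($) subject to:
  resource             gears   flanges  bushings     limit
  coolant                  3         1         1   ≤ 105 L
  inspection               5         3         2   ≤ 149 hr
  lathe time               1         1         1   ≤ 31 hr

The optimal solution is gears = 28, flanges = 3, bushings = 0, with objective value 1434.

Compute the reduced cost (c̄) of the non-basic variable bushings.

-1.5

At the optimum: coolant uses 87 of 105 (slack = 18); inspection uses 149 of 149 (binding); lathe time uses 31 of 31 (binding).
Since coolant is not tight, its dual is 0.
The binding rows give the dual system: 5·y_inspection + 1·y_lathe time = 48 and 3·y_inspection + 1·y_lathe time = 30.
This yields shadow prices y_inspection = 9, y_lathe time = 3.
Reduced cost of bushings: c₃ − yᵀa₃ = 19.5 − (9·2 + 3·1) = 19.5 − 21 = -1.5.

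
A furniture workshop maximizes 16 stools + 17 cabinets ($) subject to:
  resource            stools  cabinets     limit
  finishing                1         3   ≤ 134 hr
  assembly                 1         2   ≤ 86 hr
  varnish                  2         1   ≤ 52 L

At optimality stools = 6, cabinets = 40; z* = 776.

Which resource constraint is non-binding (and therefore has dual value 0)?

finishing: 126/134 (slack 8)
assembly: 86/86 (binding)
varnish: 52/52 (binding)
By complementary slackness, a constraint with positive slack has shadow price 0 → finishing.

finishing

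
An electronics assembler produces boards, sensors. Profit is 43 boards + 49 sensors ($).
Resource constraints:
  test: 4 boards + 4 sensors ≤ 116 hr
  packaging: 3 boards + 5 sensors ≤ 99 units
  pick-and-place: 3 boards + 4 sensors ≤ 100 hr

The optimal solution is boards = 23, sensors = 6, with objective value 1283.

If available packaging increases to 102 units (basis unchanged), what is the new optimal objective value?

1292

Check each constraint at x*: test 116/116 (tight); packaging 99/99 (tight); pick-and-place 93/100 (slack 7).
Since pick-and-place is not tight, its dual is 0.
The binding rows give the dual system: 4·y_test + 3·y_packaging = 43 and 4·y_test + 5·y_packaging = 49.
Solving: y_test = 8.5, y_packaging = 3.
Δz = y_packaging·Δb = 3 × (3) = 9, so new z* = 1283 + 9 = 1292.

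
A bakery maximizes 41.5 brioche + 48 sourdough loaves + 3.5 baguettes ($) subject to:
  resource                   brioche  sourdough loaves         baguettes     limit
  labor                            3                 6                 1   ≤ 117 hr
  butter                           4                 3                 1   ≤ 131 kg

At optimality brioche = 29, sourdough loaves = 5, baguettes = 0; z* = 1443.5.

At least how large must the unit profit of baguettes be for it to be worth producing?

11.5

At the optimum: labor uses 117 of 117 (binding); butter uses 131 of 131 (binding).
The binding rows give the dual system: 3·y_labor + 4·y_butter = 41.5 and 6·y_labor + 3·y_butter = 48.
This yields shadow prices y_labor = 4.5, y_butter = 7.
baguettes enters the basis when its profit ≥ yᵀa₃ = 4.5·1 + 7·1 = 11.5.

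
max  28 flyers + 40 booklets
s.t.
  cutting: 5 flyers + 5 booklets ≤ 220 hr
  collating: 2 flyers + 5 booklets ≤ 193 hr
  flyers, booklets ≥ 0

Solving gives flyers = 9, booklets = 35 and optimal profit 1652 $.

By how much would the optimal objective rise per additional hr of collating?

4

At the optimum: cutting uses 220 of 220 (binding); collating uses 193 of 193 (binding).
The binding rows give the dual system: 5·y_cutting + 2·y_collating = 28 and 5·y_cutting + 5·y_collating = 40.
→ y_cutting = 4 and y_collating = 4.
Shadow price of collating = 4.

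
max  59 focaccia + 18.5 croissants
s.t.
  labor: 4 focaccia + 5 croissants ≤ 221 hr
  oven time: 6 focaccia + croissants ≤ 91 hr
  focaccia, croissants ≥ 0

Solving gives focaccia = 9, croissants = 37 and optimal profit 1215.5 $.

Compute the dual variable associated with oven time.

At the optimum: labor uses 221 of 221 (binding); oven time uses 91 of 91 (binding).
The binding rows give the dual system: 4·y_labor + 6·y_oven time = 59 and 5·y_labor + 1·y_oven time = 18.5.
This yields shadow prices y_labor = 2, y_oven time = 8.5.
Shadow price of oven time = 8.5.

8.5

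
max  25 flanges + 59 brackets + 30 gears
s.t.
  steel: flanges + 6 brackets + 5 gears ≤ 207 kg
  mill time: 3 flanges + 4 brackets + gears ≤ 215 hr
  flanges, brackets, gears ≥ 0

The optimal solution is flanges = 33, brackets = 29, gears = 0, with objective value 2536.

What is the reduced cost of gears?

-4

At the optimum: steel uses 207 of 207 (binding); mill time uses 215 of 215 (binding).
From A_Bᵀ y = c: 1·y_steel + 3·y_mill time = 25; 6·y_steel + 4·y_mill time = 59.
→ y_steel = 5.5 and y_mill time = 6.5.
Reduced cost of gears: c₃ − yᵀa₃ = 30 − (5.5·5 + 6.5·1) = 30 − 34 = -4.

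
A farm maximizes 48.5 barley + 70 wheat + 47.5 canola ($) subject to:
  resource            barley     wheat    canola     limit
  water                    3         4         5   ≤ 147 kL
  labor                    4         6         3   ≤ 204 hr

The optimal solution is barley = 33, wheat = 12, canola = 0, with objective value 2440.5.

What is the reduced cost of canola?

-4

Check each constraint at x*: water 147/147 (tight); labor 204/204 (tight).
From A_Bᵀ y = c: 3·y_water + 4·y_labor = 48.5; 4·y_water + 6·y_labor = 70.
This yields shadow prices y_water = 5.5, y_labor = 8.
Reduced cost of canola: c₃ − yᵀa₃ = 47.5 − (5.5·5 + 8·3) = 47.5 − 51.5 = -4.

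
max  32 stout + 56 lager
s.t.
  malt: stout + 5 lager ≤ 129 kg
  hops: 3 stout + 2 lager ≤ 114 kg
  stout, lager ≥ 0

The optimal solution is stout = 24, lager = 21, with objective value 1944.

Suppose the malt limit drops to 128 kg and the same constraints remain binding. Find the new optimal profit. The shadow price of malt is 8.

1936

Δb = -1, so new z* = 1944 + (8)·(-1) = 1944 − 8 = 1936.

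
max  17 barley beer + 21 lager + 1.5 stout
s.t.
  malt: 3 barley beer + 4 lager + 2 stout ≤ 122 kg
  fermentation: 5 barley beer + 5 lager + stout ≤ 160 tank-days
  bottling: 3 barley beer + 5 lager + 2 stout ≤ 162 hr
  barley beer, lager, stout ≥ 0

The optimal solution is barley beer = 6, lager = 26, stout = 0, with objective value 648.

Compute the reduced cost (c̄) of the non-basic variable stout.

-7.5

At the optimum: malt uses 122 of 122 (binding); fermentation uses 160 of 160 (binding); bottling uses 148 of 162 (slack = 14).
Since bottling is not tight, its dual is 0.
The binding rows give the dual system: 3·y_malt + 5·y_fermentation = 17 and 4·y_malt + 5·y_fermentation = 21.
Solving: y_malt = 4, y_fermentation = 1.
Reduced cost of stout: c₃ − yᵀa₃ = 1.5 − (4·2 + 1·1) = 1.5 − 9 = -7.5.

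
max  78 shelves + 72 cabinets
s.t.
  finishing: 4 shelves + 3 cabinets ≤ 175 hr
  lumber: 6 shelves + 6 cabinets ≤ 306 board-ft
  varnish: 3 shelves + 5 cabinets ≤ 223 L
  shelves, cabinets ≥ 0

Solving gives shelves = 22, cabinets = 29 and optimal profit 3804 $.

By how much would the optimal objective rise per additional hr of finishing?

6

At the optimum: finishing uses 175 of 175 (binding); lumber uses 306 of 306 (binding); varnish uses 211 of 223 (slack = 12).
Slack constraints have shadow price 0 (complementary slackness).
From A_Bᵀ y = c: 4·y_finishing + 6·y_lumber = 78; 3·y_finishing + 6·y_lumber = 72.
→ y_finishing = 6 and y_lumber = 9.
Shadow price of finishing = 6.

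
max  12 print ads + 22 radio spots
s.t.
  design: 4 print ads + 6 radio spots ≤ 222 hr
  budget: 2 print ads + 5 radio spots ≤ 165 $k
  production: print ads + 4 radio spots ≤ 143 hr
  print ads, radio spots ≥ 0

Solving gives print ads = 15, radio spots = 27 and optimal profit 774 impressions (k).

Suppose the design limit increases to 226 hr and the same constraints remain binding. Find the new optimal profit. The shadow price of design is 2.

Δb = 4, so new z* = 774 + (2)·(4) = 774 + 8 = 782.

782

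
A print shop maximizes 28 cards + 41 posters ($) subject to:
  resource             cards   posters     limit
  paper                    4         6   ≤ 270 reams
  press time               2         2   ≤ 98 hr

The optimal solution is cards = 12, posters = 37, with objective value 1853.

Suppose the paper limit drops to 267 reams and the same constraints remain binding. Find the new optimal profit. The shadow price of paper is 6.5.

1833.5

Δb = -3, so new z* = 1853 + (6.5)·(-3) = 1853 − 19.5 = 1833.5.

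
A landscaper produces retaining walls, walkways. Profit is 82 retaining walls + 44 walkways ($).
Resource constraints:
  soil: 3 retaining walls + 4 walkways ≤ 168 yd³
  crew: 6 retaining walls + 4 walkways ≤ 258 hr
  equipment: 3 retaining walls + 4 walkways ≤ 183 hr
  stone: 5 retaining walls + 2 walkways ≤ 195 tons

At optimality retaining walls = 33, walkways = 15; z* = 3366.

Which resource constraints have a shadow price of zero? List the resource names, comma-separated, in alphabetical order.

equipment, soil

soil: 159/168 (slack 9)
crew: 258/258 (binding)
equipment: 159/183 (slack 24)
stone: 195/195 (binding)
By complementary slackness, a constraint with positive slack has shadow price 0 → equipment, soil.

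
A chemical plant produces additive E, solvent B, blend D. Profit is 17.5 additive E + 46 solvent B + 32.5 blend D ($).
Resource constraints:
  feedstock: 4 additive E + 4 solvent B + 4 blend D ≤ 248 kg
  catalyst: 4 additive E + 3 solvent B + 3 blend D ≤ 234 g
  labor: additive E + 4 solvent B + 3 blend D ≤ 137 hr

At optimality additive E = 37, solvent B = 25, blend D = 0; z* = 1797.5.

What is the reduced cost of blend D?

Check each constraint at x*: feedstock 248/248 (tight); catalyst 223/234 (slack 11); labor 137/137 (tight).
By complementary slackness, y = 0 for the non-binding constraint.
The binding rows give the dual system: 4·y_feedstock + 1·y_labor = 17.5 and 4·y_feedstock + 4·y_labor = 46.
→ y_feedstock = 2 and y_labor = 9.5.
Reduced cost of blend D: c₃ − yᵀa₃ = 32.5 − (2·4 + 9.5·3) = 32.5 − 36.5 = -4.

-4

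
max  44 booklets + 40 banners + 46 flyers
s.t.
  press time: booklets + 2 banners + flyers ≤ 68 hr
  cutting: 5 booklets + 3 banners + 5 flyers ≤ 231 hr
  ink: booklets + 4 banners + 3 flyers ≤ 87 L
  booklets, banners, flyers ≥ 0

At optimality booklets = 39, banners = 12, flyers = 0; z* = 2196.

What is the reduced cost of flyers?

-6

Binding: cutting and ink. Non-binding: press time (5 unused).
Since press time is not tight, its dual is 0.
Dual feasibility on the basic columns requires 5·y_cutting + 1·y_ink = 44, 3·y_cutting + 4·y_ink = 40.
This yields shadow prices y_cutting = 8, y_ink = 4.
Reduced cost of flyers: c₃ − yᵀa₃ = 46 − (8·5 + 4·3) = 46 − 52 = -6.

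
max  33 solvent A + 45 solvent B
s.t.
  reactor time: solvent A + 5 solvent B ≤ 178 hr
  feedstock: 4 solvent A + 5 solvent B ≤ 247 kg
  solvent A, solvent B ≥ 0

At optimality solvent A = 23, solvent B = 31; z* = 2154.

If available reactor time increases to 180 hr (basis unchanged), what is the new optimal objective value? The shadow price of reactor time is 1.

2156

Δb = 2, so new z* = 2154 + (1)·(2) = 2154 + 2 = 2156.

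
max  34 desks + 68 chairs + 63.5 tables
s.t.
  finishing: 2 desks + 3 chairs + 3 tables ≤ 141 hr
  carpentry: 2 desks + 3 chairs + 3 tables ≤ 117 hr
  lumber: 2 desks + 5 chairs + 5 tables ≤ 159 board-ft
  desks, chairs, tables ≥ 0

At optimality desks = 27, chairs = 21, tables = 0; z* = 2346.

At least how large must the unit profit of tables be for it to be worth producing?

68

At the optimum: finishing uses 117 of 141 (slack = 24); carpentry uses 117 of 117 (binding); lumber uses 159 of 159 (binding).
By complementary slackness, y = 0 for the non-binding constraint.
The binding rows give the dual system: 2·y_carpentry + 2·y_lumber = 34 and 3·y_carpentry + 5·y_lumber = 68.
→ y_carpentry = 8.5 and y_lumber = 8.5.
tables enters the basis when its profit ≥ yᵀa₃ = 8.5·3 + 8.5·5 = 68.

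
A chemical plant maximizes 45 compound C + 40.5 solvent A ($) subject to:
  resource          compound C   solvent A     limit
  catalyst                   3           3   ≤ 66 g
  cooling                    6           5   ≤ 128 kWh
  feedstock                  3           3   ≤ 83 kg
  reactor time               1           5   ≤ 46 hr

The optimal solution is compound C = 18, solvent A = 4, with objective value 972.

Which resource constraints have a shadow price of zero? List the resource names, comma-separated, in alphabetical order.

feedstock, reactor time

catalyst: 66/66 (binding)
cooling: 128/128 (binding)
feedstock: 66/83 (slack 17)
reactor time: 38/46 (slack 8)
By complementary slackness, a constraint with positive slack has shadow price 0 → feedstock, reactor time.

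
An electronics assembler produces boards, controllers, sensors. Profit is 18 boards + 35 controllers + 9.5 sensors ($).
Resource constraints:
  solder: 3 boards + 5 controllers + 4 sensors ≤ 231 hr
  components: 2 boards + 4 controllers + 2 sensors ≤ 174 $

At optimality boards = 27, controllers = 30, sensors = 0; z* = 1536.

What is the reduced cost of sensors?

-9.5

At the optimum: solder uses 231 of 231 (binding); components uses 174 of 174 (binding).
Dual feasibility on the basic columns requires 3·y_solder + 2·y_components = 18, 5·y_solder + 4·y_components = 35.
→ y_solder = 1 and y_components = 7.5.
Reduced cost of sensors: c₃ − yᵀa₃ = 9.5 − (1·4 + 7.5·2) = 9.5 − 19 = -9.5.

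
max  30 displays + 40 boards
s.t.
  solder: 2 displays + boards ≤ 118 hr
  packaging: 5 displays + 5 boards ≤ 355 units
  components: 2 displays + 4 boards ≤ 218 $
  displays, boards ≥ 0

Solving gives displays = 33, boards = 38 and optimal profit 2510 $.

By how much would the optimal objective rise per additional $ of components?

5

Check each constraint at x*: solder 104/118 (slack 14); packaging 355/355 (tight); components 218/218 (tight).
Slack constraints have shadow price 0 (complementary slackness).
From A_Bᵀ y = c: 5·y_packaging + 2·y_components = 30; 5·y_packaging + 4·y_components = 40.
This yields shadow prices y_packaging = 4, y_components = 5.
Shadow price of components = 5.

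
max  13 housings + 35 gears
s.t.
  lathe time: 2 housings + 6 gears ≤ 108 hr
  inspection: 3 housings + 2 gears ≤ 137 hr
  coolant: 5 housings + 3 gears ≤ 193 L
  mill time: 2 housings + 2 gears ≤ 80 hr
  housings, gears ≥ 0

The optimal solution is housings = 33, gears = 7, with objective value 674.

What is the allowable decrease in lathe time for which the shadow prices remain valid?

Binding constraints: lathe time, mill time. The basis is B = [[2,6],[2,2]] with det -8.
Per unit decrease in lathe time, x* moves by d = (0.25, -0.25).
The basis stays optimal until coolant becomes binding; allowable decrease = 14 hr.

14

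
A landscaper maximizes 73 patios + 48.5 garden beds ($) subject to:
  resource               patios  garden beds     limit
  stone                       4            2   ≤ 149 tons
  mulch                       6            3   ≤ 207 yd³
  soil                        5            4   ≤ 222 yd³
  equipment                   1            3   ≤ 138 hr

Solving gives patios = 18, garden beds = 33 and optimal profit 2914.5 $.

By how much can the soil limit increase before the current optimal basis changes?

Binding constraints: mulch, soil. The basis is B = [[6,3],[5,4]] with det 9.
Per unit increase in soil, x* moves by d = (-0.3333, 0.6667).
The basis stays optimal until equipment becomes binding; allowable increase = 12.6 yd³.

12.6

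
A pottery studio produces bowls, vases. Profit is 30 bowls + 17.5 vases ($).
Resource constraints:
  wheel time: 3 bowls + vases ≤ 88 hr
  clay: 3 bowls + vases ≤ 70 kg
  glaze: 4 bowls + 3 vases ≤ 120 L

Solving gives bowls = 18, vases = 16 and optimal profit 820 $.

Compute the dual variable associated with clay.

At the optimum: wheel time uses 70 of 88 (slack = 18); clay uses 70 of 70 (binding); glaze uses 120 of 120 (binding).
Since wheel time is not tight, its dual is 0.
Dual feasibility on the basic columns requires 3·y_clay + 4·y_glaze = 30, 1·y_clay + 3·y_glaze = 17.5.
→ y_clay = 4 and y_glaze = 4.5.
Shadow price of clay = 4.

4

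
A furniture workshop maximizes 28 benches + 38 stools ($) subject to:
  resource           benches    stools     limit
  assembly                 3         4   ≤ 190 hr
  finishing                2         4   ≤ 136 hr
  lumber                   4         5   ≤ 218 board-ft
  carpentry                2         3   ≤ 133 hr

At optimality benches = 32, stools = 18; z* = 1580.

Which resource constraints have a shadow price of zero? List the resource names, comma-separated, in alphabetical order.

assembly, carpentry

assembly: 168/190 (slack 22)
finishing: 136/136 (binding)
lumber: 218/218 (binding)
carpentry: 118/133 (slack 15)
By complementary slackness, a constraint with positive slack has shadow price 0 → assembly, carpentry.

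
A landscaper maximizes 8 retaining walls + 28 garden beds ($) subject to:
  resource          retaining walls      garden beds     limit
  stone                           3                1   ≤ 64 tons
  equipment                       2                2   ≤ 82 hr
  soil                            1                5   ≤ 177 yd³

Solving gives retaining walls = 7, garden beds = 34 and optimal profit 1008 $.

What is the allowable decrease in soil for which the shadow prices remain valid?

Binding constraints: equipment, soil. The basis is B = [[2,2],[1,5]] with det 8.
Per unit decrease in soil, x* moves by d = (0.25, -0.25).
The basis stays optimal until stone becomes binding; allowable decrease = 18 yd³.

18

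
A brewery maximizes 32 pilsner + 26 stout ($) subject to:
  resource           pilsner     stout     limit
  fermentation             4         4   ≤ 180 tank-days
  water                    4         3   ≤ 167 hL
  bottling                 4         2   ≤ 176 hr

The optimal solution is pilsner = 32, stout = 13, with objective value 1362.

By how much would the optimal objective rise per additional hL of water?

Binding: fermentation and water. Non-binding: bottling (22 unused).
Slack constraints have shadow price 0 (complementary slackness).
From A_Bᵀ y = c: 4·y_fermentation + 4·y_water = 32; 4·y_fermentation + 3·y_water = 26.
This yields shadow prices y_fermentation = 2, y_water = 6.
Shadow price of water = 6.

6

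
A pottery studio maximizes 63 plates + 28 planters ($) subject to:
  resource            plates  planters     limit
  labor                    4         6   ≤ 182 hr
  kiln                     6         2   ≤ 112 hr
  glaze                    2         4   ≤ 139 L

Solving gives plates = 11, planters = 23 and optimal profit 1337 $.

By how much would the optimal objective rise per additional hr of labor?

Binding: labor and kiln. Non-binding: glaze (25 unused).
Since glaze is not tight, its dual is 0.
The binding rows give the dual system: 4·y_labor + 6·y_kiln = 63 and 6·y_labor + 2·y_kiln = 28.
→ y_labor = 1.5 and y_kiln = 9.5.
Shadow price of labor = 1.5.

1.5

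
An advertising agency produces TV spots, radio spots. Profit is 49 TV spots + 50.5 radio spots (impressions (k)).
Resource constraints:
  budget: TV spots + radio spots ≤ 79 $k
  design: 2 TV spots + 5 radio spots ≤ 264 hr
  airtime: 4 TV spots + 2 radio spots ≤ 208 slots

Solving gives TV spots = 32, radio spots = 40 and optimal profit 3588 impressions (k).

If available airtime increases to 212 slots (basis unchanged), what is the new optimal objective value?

Check each constraint at x*: budget 72/79 (slack 7); design 264/264 (tight); airtime 208/208 (tight).
Since budget is not tight, its dual is 0.
Dual feasibility on the basic columns requires 2·y_design + 4·y_airtime = 49, 5·y_design + 2·y_airtime = 50.5.
Solving: y_design = 6.5, y_airtime = 9.
Δz = y_airtime·Δb = 9 × (4) = 36, so new z* = 3588 + 36 = 3624.

3624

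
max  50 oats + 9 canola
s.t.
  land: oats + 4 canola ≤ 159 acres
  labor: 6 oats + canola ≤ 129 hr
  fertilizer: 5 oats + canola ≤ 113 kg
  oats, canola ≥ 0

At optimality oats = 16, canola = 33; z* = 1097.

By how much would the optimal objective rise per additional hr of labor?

5

Binding: labor and fertilizer. Non-binding: land (11 unused).
By complementary slackness, y = 0 for the non-binding constraint.
From A_Bᵀ y = c: 6·y_labor + 5·y_fertilizer = 50; 1·y_labor + 1·y_fertilizer = 9.
This yields shadow prices y_labor = 5, y_fertilizer = 4.
Shadow price of labor = 5.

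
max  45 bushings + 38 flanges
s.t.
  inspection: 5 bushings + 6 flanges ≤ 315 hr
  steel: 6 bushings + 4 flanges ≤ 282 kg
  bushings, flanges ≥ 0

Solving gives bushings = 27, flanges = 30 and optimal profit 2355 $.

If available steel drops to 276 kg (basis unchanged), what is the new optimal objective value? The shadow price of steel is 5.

Δb = -6, so new z* = 2355 + (5)·(-6) = 2355 − 30 = 2325.

2325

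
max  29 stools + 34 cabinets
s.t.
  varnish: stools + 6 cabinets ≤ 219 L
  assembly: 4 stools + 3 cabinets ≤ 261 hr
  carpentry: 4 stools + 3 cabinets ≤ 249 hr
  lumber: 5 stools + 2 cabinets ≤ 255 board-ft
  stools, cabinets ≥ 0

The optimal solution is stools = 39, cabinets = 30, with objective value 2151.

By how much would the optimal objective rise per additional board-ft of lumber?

5

Binding: varnish and lumber. Non-binding: assembly (15 unused), carpentry (3 unused).
Slack constraints have shadow price 0 (complementary slackness).
From A_Bᵀ y = c: 1·y_varnish + 5·y_lumber = 29; 6·y_varnish + 2·y_lumber = 34.
→ y_varnish = 4 and y_lumber = 5.
Shadow price of lumber = 5.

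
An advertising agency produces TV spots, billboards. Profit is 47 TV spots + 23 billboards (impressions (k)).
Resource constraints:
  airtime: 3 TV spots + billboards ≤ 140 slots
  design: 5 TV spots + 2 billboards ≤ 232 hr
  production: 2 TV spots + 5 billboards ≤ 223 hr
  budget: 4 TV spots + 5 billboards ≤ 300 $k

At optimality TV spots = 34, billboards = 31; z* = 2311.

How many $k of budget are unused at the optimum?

9

budget used = 4·34 + 5·31 = 291; slack = 300 − 291 = 9.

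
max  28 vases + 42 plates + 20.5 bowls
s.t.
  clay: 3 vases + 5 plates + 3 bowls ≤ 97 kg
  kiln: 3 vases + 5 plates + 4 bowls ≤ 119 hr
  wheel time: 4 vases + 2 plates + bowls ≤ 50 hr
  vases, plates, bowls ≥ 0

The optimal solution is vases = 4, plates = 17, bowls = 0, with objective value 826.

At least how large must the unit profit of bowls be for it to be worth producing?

25

Check each constraint at x*: clay 97/97 (tight); kiln 97/119 (slack 22); wheel time 50/50 (tight).
Slack constraints have shadow price 0 (complementary slackness).
From A_Bᵀ y = c: 3·y_clay + 4·y_wheel time = 28; 5·y_clay + 2·y_wheel time = 42.
This yields shadow prices y_clay = 8, y_wheel time = 1.
bowls enters the basis when its profit ≥ yᵀa₃ = 8·3 + 1·1 = 25.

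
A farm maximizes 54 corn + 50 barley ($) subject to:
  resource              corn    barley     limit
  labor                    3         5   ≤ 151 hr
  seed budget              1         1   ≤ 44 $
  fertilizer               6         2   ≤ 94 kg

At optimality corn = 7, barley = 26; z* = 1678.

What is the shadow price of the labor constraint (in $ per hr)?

8

Binding: labor and fertilizer. Non-binding: seed budget (11 unused).
Since seed budget is not tight, its dual is 0.
From A_Bᵀ y = c: 3·y_labor + 6·y_fertilizer = 54; 5·y_labor + 2·y_fertilizer = 50.
→ y_labor = 8 and y_fertilizer = 5.
Shadow price of labor = 8.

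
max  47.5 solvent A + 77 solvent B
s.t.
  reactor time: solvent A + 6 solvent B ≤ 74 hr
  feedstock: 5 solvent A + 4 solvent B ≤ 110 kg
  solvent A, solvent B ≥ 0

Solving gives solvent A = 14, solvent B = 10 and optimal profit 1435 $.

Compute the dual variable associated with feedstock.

At the optimum: reactor time uses 74 of 74 (binding); feedstock uses 110 of 110 (binding).
From A_Bᵀ y = c: 1·y_reactor time + 5·y_feedstock = 47.5; 6·y_reactor time + 4·y_feedstock = 77.
→ y_reactor time = 7.5 and y_feedstock = 8.
Shadow price of feedstock = 8.

8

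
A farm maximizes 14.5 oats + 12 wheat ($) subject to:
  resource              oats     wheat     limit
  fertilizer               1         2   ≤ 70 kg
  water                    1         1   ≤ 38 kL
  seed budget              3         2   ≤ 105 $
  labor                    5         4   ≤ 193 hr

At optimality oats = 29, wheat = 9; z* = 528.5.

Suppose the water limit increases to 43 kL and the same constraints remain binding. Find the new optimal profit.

563.5

Check each constraint at x*: fertilizer 47/70 (slack 23); water 38/38 (tight); seed budget 105/105 (tight); labor 181/193 (slack 12).
Since fertilizer, labor are not tight, their duals are 0.
From A_Bᵀ y = c: 1·y_water + 3·y_seed budget = 14.5; 1·y_water + 2·y_seed budget = 12.
This yields shadow prices y_water = 7, y_seed budget = 2.5.
Δz = y_water·Δb = 7 × (5) = 35, so new z* = 528.5 + 35 = 563.5.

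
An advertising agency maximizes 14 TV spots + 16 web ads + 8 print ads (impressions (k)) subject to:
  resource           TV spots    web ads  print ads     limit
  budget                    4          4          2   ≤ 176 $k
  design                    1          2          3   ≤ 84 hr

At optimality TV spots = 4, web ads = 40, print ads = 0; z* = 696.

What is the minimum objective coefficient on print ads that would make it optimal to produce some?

12

Both budget and design are binding at x*.
From A_Bᵀ y = c: 4·y_budget + 1·y_design = 14; 4·y_budget + 2·y_design = 16.
This yields shadow prices y_budget = 3, y_design = 2.
print ads enters the basis when its profit ≥ yᵀa₃ = 3·2 + 2·3 = 12.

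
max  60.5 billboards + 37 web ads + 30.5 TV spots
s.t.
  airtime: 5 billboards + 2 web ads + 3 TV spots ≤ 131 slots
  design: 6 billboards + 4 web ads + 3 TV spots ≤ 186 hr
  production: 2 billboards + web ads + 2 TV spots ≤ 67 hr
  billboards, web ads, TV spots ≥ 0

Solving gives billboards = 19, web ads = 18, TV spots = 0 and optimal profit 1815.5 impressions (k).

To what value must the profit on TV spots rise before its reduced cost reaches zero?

Check each constraint at x*: airtime 131/131 (tight); design 186/186 (tight); production 56/67 (slack 11).
Since production is not tight, its dual is 0.
Dual feasibility on the basic columns requires 5·y_airtime + 6·y_design = 60.5, 2·y_airtime + 4·y_design = 37.
Solving: y_airtime = 2.5, y_design = 8.
TV spots enters the basis when its profit ≥ yᵀa₃ = 2.5·3 + 8·3 = 31.5.

31.5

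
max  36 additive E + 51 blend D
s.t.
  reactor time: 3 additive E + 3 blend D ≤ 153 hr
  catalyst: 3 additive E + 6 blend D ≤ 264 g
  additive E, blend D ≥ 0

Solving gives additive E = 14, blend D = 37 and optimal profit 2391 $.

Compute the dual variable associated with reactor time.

7

Both reactor time and catalyst are binding at x*.
The binding rows give the dual system: 3·y_reactor time + 3·y_catalyst = 36 and 3·y_reactor time + 6·y_catalyst = 51.
This yields shadow prices y_reactor time = 7, y_catalyst = 5.
Shadow price of reactor time = 7.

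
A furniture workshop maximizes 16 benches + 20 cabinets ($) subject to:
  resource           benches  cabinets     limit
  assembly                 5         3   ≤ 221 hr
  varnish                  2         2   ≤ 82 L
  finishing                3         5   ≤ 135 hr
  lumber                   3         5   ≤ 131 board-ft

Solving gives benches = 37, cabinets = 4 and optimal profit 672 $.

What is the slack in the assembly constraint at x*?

assembly used = 5·37 + 3·4 = 197; slack = 221 − 197 = 24.

24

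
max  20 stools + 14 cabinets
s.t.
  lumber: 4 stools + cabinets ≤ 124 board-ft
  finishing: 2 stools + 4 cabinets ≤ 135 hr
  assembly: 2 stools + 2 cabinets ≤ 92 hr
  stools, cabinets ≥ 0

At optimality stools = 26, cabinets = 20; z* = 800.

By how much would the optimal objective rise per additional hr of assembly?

6

Check each constraint at x*: lumber 124/124 (tight); finishing 132/135 (slack 3); assembly 92/92 (tight).
By complementary slackness, y = 0 for the non-binding constraint.
Dual feasibility on the basic columns requires 4·y_lumber + 2·y_assembly = 20, 1·y_lumber + 2·y_assembly = 14.
This yields shadow prices y_lumber = 2, y_assembly = 6.
Shadow price of assembly = 6.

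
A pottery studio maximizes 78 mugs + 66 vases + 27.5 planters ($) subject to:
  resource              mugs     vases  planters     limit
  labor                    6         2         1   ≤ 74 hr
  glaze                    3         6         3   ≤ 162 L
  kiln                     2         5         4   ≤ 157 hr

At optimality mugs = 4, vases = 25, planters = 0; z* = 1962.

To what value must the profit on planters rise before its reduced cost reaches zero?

Binding: labor and glaze. Non-binding: kiln (24 unused).
Slack constraints have shadow price 0 (complementary slackness).
Dual feasibility on the basic columns requires 6·y_labor + 3·y_glaze = 78, 2·y_labor + 6·y_glaze = 66.
→ y_labor = 9 and y_glaze = 8.
planters enters the basis when its profit ≥ yᵀa₃ = 9·1 + 8·3 = 33.

33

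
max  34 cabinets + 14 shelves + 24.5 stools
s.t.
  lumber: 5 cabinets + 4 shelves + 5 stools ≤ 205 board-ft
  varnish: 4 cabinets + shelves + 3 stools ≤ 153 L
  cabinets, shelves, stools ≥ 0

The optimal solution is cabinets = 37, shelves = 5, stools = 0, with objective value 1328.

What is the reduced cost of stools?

Both lumber and varnish are binding at x*.
From A_Bᵀ y = c: 5·y_lumber + 4·y_varnish = 34; 4·y_lumber + 1·y_varnish = 14.
Solving: y_lumber = 2, y_varnish = 6.
Reduced cost of stools: c₃ − yᵀa₃ = 24.5 − (2·5 + 6·3) = 24.5 − 28 = -3.5.

-3.5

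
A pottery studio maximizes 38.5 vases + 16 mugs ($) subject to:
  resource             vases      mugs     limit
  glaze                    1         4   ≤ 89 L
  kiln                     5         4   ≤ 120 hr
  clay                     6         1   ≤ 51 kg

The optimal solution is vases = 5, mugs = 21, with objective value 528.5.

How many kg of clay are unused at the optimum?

0

clay used = 6·5 + 1·21 = 51; slack = 51 − 51 = 0.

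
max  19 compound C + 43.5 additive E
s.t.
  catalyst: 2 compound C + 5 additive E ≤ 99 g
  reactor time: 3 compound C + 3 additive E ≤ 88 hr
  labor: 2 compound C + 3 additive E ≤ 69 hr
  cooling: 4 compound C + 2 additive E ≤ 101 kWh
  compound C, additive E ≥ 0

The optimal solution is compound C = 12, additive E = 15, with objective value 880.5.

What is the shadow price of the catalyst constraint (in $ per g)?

7.5

Check each constraint at x*: catalyst 99/99 (tight); reactor time 81/88 (slack 7); labor 69/69 (tight); cooling 78/101 (slack 23).
By complementary slackness, y = 0 for the non-binding constraints.
Dual feasibility on the basic columns requires 2·y_catalyst + 2·y_labor = 19, 5·y_catalyst + 3·y_labor = 43.5.
→ y_catalyst = 7.5 and y_labor = 2.
Shadow price of catalyst = 7.5.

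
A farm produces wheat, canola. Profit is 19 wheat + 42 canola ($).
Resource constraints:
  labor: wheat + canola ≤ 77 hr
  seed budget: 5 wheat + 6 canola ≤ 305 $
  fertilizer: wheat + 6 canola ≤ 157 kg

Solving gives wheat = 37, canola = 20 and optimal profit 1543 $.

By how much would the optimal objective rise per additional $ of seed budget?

3

Binding: seed budget and fertilizer. Non-binding: labor (20 unused).
Since labor is not tight, its dual is 0.
The binding rows give the dual system: 5·y_seed budget + 1·y_fertilizer = 19 and 6·y_seed budget + 6·y_fertilizer = 42.
This yields shadow prices y_seed budget = 3, y_fertilizer = 4.
Shadow price of seed budget = 3.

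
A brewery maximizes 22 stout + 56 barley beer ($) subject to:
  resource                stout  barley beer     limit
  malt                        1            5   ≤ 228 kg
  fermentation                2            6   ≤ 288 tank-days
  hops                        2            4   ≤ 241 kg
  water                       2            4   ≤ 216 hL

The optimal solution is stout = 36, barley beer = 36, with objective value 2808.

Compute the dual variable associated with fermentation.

6

Check each constraint at x*: malt 216/228 (slack 12); fermentation 288/288 (tight); hops 216/241 (slack 25); water 216/216 (tight).
Slack constraints have shadow price 0 (complementary slackness).
Dual feasibility on the basic columns requires 2·y_fermentation + 2·y_water = 22, 6·y_fermentation + 4·y_water = 56.
This yields shadow prices y_fermentation = 6, y_water = 5.
Shadow price of fermentation = 6.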